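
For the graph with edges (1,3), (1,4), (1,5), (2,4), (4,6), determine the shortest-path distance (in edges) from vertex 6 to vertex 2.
2 (path: 6 -> 4 -> 2, 2 edges)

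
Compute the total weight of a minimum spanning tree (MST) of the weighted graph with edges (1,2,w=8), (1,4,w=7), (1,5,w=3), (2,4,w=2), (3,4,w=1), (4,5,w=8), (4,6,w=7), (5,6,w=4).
17 (MST edges: (1,4,w=7), (1,5,w=3), (2,4,w=2), (3,4,w=1), (5,6,w=4); sum of weights 7 + 3 + 2 + 1 + 4 = 17)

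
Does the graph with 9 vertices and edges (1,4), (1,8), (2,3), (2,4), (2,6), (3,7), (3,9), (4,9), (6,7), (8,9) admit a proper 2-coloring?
Yes. Partition: {1, 2, 5, 7, 9}, {3, 4, 6, 8}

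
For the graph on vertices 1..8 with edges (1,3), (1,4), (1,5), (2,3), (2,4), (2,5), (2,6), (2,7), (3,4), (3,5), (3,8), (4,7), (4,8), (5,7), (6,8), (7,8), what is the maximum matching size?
4 (matching: (1,4), (2,7), (3,5), (6,8); upper bound floor(n/2) = floor(8/2) = 4)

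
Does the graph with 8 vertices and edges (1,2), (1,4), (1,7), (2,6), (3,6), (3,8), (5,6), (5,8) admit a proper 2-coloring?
Yes. Partition: {1, 6, 8}, {2, 3, 4, 5, 7}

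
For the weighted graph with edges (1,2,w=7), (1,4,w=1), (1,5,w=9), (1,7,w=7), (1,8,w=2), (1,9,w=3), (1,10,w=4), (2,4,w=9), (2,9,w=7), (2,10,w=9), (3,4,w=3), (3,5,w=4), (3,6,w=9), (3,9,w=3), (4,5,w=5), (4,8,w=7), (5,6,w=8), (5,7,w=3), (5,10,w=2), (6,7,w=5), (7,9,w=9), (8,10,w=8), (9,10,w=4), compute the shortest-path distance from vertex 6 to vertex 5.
8 (path: 6 -> 5; weights 8 = 8)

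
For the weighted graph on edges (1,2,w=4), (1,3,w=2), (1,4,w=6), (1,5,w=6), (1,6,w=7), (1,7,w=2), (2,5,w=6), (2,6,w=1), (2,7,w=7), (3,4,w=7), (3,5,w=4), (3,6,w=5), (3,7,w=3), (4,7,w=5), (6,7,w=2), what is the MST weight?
16 (MST edges: (1,3,w=2), (1,7,w=2), (2,6,w=1), (3,5,w=4), (4,7,w=5), (6,7,w=2); sum of weights 2 + 2 + 1 + 4 + 5 + 2 = 16)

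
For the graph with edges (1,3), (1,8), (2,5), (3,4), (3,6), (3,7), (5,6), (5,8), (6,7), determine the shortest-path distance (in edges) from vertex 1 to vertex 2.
3 (path: 1 -> 8 -> 5 -> 2, 3 edges)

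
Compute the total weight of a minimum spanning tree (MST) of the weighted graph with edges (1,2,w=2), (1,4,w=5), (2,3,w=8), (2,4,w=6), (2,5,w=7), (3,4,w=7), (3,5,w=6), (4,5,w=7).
20 (MST edges: (1,2,w=2), (1,4,w=5), (2,5,w=7), (3,5,w=6); sum of weights 2 + 5 + 7 + 6 = 20)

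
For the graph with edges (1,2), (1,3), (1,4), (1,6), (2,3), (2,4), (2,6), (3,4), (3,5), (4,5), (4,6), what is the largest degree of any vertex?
5 (attained at vertex 4)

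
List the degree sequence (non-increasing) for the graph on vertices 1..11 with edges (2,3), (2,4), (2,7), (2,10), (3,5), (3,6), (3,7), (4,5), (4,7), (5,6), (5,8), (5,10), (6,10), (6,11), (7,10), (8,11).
[5, 4, 4, 4, 4, 4, 3, 2, 2, 0, 0] (degrees: deg(1)=0, deg(2)=4, deg(3)=4, deg(4)=3, deg(5)=5, deg(6)=4, deg(7)=4, deg(8)=2, deg(9)=0, deg(10)=4, deg(11)=2)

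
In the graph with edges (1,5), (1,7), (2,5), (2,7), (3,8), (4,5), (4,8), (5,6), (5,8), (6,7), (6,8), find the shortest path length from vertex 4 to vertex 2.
2 (path: 4 -> 5 -> 2, 2 edges)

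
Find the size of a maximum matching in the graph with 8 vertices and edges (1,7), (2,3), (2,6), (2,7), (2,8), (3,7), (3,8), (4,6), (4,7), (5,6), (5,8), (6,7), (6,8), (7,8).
4 (matching: (1,7), (2,3), (4,6), (5,8); upper bound floor(n/2) = floor(8/2) = 4)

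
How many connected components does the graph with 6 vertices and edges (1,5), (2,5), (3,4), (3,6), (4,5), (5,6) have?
1 (components: {1, 2, 3, 4, 5, 6})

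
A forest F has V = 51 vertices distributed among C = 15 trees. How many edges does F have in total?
36 (Each of the 15 component trees on V_i vertices has V_i - 1 edges; summing gives V - C = 51 - 15 = 36)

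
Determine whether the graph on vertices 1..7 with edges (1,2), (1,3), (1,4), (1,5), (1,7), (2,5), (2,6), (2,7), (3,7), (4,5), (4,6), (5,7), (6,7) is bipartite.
No (odd cycle of length 3: 5 -> 1 -> 4 -> 5)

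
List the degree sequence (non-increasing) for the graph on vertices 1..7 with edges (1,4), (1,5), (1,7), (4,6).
[3, 2, 1, 1, 1, 0, 0] (degrees: deg(1)=3, deg(2)=0, deg(3)=0, deg(4)=2, deg(5)=1, deg(6)=1, deg(7)=1)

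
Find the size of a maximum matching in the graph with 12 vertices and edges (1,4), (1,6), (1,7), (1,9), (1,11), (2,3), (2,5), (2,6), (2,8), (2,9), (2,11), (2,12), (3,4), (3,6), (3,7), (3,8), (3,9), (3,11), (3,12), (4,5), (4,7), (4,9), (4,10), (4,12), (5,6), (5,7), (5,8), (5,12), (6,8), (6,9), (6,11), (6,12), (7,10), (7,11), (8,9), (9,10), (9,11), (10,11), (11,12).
6 (matching: (1,7), (2,8), (3,11), (4,5), (6,12), (9,10); upper bound floor(n/2) = floor(12/2) = 6)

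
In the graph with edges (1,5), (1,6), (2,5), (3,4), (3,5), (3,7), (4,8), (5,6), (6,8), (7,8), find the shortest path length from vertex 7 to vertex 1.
3 (path: 7 -> 8 -> 6 -> 1, 3 edges)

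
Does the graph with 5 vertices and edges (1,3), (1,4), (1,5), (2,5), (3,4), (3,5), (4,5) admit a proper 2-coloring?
No (odd cycle of length 3: 3 -> 1 -> 5 -> 3)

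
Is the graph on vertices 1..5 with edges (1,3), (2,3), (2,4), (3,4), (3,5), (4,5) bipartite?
No (odd cycle of length 3: 2 -> 3 -> 4 -> 2)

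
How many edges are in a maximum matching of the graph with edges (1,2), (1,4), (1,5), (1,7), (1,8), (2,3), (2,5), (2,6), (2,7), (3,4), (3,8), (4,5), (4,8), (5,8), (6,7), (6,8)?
4 (matching: (1,7), (2,6), (3,4), (5,8); upper bound floor(n/2) = floor(8/2) = 4)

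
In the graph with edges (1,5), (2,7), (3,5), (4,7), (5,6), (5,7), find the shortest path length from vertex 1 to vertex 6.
2 (path: 1 -> 5 -> 6, 2 edges)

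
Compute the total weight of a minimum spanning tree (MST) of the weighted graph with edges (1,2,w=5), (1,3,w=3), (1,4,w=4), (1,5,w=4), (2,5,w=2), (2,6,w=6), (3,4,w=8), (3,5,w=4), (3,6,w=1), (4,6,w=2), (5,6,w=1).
9 (MST edges: (1,3,w=3), (2,5,w=2), (3,6,w=1), (4,6,w=2), (5,6,w=1); sum of weights 3 + 2 + 1 + 2 + 1 = 9)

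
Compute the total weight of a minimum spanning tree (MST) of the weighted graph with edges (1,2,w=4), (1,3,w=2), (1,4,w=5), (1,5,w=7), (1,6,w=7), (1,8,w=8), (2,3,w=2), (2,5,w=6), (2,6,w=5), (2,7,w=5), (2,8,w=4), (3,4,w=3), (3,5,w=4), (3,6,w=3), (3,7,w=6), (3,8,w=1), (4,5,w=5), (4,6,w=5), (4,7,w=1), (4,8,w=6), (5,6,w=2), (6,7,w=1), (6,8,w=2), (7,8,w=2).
11 (MST edges: (1,3,w=2), (2,3,w=2), (3,8,w=1), (4,7,w=1), (5,6,w=2), (6,7,w=1), (6,8,w=2); sum of weights 2 + 2 + 1 + 1 + 2 + 1 + 2 = 11)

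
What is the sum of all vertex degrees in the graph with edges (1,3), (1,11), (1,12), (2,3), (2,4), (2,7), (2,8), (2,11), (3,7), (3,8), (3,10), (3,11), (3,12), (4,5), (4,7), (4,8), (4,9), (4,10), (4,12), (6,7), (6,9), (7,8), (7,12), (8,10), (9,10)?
50 (handshake: sum of degrees = 2|E| = 2 x 25 = 50)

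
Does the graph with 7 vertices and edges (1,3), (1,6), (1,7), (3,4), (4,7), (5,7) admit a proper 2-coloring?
Yes. Partition: {1, 2, 4, 5}, {3, 6, 7}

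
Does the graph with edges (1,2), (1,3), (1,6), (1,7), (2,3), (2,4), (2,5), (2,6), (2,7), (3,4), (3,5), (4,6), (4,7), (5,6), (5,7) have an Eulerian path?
Yes — and in fact it has an Eulerian circuit (the graph is connected and all 7 vertices have even degree)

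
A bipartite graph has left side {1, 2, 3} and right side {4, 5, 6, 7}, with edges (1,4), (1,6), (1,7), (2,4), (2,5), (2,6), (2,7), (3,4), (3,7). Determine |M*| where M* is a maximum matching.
3 (matching: (1,6), (2,5), (3,7); upper bound min(|L|,|R|) = min(3,4) = 3)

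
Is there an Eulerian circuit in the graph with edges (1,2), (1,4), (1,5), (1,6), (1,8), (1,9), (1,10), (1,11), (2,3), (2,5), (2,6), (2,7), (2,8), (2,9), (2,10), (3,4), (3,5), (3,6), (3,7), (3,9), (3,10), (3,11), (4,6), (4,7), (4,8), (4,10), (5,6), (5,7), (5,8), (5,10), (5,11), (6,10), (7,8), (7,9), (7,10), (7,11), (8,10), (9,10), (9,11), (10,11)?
Yes (the graph is connected and all 11 vertices have even degree)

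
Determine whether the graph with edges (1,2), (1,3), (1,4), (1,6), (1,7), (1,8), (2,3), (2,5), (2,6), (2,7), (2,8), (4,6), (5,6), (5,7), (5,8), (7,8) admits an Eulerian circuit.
Yes (the graph is connected and all 8 vertices have even degree)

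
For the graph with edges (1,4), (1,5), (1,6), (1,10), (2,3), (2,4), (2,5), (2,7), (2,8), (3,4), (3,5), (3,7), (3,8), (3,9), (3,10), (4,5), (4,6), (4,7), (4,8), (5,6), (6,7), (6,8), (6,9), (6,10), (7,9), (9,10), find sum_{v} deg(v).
52 (handshake: sum of degrees = 2|E| = 2 x 26 = 52)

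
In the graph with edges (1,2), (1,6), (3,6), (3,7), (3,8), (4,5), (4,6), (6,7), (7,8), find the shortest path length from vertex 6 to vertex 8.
2 (path: 6 -> 7 -> 8, 2 edges)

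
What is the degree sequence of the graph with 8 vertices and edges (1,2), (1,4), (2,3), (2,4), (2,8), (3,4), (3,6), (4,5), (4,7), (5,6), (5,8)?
[5, 4, 3, 3, 2, 2, 2, 1] (degrees: deg(1)=2, deg(2)=4, deg(3)=3, deg(4)=5, deg(5)=3, deg(6)=2, deg(7)=1, deg(8)=2)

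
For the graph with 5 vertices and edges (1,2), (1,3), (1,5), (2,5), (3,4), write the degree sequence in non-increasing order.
[3, 2, 2, 2, 1] (degrees: deg(1)=3, deg(2)=2, deg(3)=2, deg(4)=1, deg(5)=2)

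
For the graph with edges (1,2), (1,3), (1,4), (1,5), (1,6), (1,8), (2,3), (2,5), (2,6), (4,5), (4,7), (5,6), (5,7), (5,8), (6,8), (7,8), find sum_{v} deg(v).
32 (handshake: sum of degrees = 2|E| = 2 x 16 = 32)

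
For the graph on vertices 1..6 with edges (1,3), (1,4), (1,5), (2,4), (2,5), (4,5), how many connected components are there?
2 (components: {1, 2, 3, 4, 5}, {6})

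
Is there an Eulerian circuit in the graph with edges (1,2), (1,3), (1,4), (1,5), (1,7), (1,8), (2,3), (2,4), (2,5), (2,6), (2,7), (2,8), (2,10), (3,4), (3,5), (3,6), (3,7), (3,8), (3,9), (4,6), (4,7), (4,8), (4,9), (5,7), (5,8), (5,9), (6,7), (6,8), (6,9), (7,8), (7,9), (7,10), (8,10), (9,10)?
No (2 vertices have odd degree: {4, 7}; Eulerian circuit requires 0)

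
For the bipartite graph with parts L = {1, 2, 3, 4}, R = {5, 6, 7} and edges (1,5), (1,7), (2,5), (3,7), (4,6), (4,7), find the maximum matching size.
3 (matching: (1,7), (2,5), (4,6); upper bound min(|L|,|R|) = min(4,3) = 3)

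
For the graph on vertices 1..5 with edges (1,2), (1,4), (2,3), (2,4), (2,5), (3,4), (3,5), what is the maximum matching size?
2 (matching: (1,4), (3,5); upper bound floor(n/2) = floor(5/2) = 2)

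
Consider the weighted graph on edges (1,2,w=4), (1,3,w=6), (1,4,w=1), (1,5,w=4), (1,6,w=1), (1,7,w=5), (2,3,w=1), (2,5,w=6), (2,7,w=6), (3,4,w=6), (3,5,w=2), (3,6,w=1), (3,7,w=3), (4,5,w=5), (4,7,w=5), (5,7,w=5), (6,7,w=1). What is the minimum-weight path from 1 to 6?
1 (path: 1 -> 6; weights 1 = 1)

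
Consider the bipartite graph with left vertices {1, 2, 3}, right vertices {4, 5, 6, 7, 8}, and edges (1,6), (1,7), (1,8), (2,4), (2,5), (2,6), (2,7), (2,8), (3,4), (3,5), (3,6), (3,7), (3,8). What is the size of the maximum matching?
3 (matching: (1,8), (2,7), (3,6); upper bound min(|L|,|R|) = min(3,5) = 3)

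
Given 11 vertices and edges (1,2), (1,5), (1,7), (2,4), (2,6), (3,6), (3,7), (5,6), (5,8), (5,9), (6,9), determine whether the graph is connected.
No, it has 3 components: {1, 2, 3, 4, 5, 6, 7, 8, 9}, {10}, {11}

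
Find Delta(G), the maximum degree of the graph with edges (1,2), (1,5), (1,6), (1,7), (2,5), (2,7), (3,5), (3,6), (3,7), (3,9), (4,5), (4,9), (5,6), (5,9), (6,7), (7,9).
6 (attained at vertex 5)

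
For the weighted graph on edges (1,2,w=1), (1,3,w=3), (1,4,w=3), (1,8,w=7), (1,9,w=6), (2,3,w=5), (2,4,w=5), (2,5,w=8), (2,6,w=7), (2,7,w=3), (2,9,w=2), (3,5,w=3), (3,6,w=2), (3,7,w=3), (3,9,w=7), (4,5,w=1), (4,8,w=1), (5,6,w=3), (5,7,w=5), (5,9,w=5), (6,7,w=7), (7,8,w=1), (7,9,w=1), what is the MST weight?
12 (MST edges: (1,2,w=1), (1,3,w=3), (2,9,w=2), (3,6,w=2), (4,5,w=1), (4,8,w=1), (7,8,w=1), (7,9,w=1); sum of weights 1 + 3 + 2 + 2 + 1 + 1 + 1 + 1 = 12)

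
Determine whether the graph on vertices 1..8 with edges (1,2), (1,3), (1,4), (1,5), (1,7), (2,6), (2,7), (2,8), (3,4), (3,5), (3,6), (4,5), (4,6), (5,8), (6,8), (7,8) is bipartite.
No (odd cycle of length 3: 4 -> 1 -> 5 -> 4)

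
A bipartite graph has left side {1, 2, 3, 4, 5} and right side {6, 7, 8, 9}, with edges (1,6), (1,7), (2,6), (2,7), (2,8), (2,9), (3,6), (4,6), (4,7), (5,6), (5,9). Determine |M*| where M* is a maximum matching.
4 (matching: (1,7), (2,8), (3,6), (5,9); upper bound min(|L|,|R|) = min(5,4) = 4)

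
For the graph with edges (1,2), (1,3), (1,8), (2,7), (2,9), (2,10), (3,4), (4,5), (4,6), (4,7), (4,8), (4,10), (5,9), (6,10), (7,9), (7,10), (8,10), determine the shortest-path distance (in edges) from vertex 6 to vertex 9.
3 (path: 6 -> 10 -> 7 -> 9, 3 edges)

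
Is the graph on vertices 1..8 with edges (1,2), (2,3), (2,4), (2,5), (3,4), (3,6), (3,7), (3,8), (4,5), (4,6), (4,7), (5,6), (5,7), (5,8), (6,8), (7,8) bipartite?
No (odd cycle of length 3: 5 -> 2 -> 4 -> 5)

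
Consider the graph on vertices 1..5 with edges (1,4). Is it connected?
No, it has 4 components: {1, 4}, {2}, {3}, {5}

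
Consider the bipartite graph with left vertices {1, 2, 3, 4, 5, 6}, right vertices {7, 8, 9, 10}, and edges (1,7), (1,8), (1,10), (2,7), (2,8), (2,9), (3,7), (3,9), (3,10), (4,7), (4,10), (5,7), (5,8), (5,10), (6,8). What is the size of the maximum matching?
4 (matching: (1,10), (2,9), (3,7), (5,8); upper bound min(|L|,|R|) = min(6,4) = 4)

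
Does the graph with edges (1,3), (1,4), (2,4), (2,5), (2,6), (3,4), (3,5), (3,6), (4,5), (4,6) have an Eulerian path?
No (4 vertices have odd degree: {2, 4, 5, 6}; Eulerian path requires 0 or 2)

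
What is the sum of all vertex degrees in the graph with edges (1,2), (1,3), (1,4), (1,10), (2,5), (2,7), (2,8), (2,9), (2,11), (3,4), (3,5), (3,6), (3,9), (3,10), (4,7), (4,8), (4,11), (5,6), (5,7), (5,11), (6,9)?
42 (handshake: sum of degrees = 2|E| = 2 x 21 = 42)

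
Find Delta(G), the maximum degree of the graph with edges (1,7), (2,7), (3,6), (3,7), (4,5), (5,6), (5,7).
4 (attained at vertex 7)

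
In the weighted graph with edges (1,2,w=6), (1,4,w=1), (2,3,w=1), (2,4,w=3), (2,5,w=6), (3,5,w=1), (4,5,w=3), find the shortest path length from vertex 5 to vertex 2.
2 (path: 5 -> 3 -> 2; weights 1 + 1 = 2)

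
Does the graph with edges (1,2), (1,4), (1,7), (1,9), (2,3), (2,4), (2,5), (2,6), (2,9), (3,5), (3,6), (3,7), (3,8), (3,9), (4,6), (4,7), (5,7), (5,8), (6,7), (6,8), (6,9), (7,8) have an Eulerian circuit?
Yes (the graph is connected and all 9 vertices have even degree)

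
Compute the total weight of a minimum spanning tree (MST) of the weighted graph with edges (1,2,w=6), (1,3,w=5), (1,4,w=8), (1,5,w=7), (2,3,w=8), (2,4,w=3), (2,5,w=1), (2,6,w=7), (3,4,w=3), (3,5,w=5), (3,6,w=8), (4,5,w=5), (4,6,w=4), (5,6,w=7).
16 (MST edges: (1,3,w=5), (2,4,w=3), (2,5,w=1), (3,4,w=3), (4,6,w=4); sum of weights 5 + 3 + 1 + 3 + 4 = 16)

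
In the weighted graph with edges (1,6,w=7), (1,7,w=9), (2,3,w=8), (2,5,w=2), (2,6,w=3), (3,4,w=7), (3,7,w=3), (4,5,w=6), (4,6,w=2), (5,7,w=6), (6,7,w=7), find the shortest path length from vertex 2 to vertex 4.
5 (path: 2 -> 6 -> 4; weights 3 + 2 = 5)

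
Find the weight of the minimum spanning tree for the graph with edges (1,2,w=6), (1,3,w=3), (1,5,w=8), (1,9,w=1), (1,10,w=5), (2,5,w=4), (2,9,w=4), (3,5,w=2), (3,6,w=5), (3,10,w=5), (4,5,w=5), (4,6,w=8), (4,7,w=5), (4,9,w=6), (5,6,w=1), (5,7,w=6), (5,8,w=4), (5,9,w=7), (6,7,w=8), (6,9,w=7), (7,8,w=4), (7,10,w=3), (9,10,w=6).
27 (MST edges: (1,3,w=3), (1,9,w=1), (2,5,w=4), (3,5,w=2), (4,5,w=5), (5,6,w=1), (5,8,w=4), (7,8,w=4), (7,10,w=3); sum of weights 3 + 1 + 4 + 2 + 5 + 1 + 4 + 4 + 3 = 27)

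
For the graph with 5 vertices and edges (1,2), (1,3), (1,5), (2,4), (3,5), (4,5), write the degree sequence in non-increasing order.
[3, 3, 2, 2, 2] (degrees: deg(1)=3, deg(2)=2, deg(3)=2, deg(4)=2, deg(5)=3)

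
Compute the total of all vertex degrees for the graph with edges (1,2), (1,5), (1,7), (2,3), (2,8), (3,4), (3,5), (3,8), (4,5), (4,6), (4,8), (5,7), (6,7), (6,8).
28 (handshake: sum of degrees = 2|E| = 2 x 14 = 28)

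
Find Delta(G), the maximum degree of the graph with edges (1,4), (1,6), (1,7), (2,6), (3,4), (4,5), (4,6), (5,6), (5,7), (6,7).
5 (attained at vertex 6)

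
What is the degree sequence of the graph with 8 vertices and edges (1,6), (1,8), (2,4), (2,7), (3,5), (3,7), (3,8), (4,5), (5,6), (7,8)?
[3, 3, 3, 3, 2, 2, 2, 2] (degrees: deg(1)=2, deg(2)=2, deg(3)=3, deg(4)=2, deg(5)=3, deg(6)=2, deg(7)=3, deg(8)=3)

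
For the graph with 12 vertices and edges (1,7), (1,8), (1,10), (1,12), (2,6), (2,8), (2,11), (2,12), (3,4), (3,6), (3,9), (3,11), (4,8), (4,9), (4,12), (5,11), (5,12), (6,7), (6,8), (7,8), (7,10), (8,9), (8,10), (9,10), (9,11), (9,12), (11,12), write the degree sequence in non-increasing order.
[7, 6, 6, 5, 4, 4, 4, 4, 4, 4, 4, 2] (degrees: deg(1)=4, deg(2)=4, deg(3)=4, deg(4)=4, deg(5)=2, deg(6)=4, deg(7)=4, deg(8)=7, deg(9)=6, deg(10)=4, deg(11)=5, deg(12)=6)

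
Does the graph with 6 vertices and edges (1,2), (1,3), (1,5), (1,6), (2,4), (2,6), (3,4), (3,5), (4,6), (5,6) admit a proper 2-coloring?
No (odd cycle of length 3: 5 -> 1 -> 6 -> 5)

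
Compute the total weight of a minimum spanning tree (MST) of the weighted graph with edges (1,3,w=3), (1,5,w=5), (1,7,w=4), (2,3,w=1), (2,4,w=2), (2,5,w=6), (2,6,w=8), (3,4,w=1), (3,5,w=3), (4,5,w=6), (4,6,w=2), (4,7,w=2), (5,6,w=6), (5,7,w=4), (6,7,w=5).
12 (MST edges: (1,3,w=3), (2,3,w=1), (3,4,w=1), (3,5,w=3), (4,6,w=2), (4,7,w=2); sum of weights 3 + 1 + 1 + 3 + 2 + 2 = 12)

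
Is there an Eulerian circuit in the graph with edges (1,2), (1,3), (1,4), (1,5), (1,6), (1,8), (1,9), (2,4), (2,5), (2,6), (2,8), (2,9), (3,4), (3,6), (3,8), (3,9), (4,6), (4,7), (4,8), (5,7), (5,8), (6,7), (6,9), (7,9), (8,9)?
No (2 vertices have odd degree: {1, 3}; Eulerian circuit requires 0)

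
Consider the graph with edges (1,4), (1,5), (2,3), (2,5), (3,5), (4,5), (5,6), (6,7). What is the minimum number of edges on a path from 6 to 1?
2 (path: 6 -> 5 -> 1, 2 edges)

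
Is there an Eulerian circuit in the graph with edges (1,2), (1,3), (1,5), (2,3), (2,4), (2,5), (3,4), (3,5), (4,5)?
No (2 vertices have odd degree: {1, 4}; Eulerian circuit requires 0)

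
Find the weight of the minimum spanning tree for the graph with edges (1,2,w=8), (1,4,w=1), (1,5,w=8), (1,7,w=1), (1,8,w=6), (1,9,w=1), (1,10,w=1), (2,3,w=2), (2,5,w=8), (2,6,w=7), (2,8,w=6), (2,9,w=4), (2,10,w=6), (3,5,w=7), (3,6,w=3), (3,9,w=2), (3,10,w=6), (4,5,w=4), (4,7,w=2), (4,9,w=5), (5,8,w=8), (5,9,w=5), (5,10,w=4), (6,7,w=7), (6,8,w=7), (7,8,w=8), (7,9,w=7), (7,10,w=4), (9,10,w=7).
21 (MST edges: (1,4,w=1), (1,7,w=1), (1,8,w=6), (1,9,w=1), (1,10,w=1), (2,3,w=2), (3,6,w=3), (3,9,w=2), (4,5,w=4); sum of weights 1 + 1 + 6 + 1 + 1 + 2 + 3 + 2 + 4 = 21)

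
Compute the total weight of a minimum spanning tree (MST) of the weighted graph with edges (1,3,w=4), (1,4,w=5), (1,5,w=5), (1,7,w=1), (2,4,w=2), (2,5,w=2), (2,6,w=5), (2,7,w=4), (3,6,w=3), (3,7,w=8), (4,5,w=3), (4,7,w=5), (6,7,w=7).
16 (MST edges: (1,3,w=4), (1,7,w=1), (2,4,w=2), (2,5,w=2), (2,7,w=4), (3,6,w=3); sum of weights 4 + 1 + 2 + 2 + 4 + 3 = 16)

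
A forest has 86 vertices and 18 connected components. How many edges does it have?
68 (Each of the 18 component trees on V_i vertices has V_i - 1 edges; summing gives V - C = 86 - 18 = 68)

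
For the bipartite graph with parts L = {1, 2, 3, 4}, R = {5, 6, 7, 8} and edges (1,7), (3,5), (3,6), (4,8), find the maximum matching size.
3 (matching: (1,7), (3,6), (4,8); upper bound min(|L|,|R|) = min(4,4) = 4)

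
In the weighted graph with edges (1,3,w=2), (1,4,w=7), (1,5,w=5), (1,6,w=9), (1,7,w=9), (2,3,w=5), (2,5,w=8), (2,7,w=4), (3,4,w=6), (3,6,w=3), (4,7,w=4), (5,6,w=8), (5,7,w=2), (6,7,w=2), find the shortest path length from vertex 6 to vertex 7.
2 (path: 6 -> 7; weights 2 = 2)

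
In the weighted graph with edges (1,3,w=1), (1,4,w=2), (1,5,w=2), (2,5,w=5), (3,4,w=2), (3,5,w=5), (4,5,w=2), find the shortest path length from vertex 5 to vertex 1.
2 (path: 5 -> 1; weights 2 = 2)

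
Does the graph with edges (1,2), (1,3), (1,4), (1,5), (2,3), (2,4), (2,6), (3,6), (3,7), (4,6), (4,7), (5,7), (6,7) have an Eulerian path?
Yes — and in fact it has an Eulerian circuit (the graph is connected and all 7 vertices have even degree)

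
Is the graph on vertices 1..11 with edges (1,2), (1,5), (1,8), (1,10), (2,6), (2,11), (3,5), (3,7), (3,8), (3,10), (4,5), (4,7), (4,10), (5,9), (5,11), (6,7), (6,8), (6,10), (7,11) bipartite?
Yes. Partition: {1, 3, 4, 6, 9, 11}, {2, 5, 7, 8, 10}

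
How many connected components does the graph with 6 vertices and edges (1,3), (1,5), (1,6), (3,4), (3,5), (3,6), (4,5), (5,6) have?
2 (components: {1, 3, 4, 5, 6}, {2})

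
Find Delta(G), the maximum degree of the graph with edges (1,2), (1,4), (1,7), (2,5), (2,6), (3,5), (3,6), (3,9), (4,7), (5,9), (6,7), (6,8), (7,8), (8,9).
4 (attained at vertices 6, 7)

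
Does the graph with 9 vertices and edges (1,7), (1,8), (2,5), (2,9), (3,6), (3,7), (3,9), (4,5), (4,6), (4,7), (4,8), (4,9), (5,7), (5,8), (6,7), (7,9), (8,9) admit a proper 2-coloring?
No (odd cycle of length 5: 9 -> 8 -> 1 -> 7 -> 3 -> 9)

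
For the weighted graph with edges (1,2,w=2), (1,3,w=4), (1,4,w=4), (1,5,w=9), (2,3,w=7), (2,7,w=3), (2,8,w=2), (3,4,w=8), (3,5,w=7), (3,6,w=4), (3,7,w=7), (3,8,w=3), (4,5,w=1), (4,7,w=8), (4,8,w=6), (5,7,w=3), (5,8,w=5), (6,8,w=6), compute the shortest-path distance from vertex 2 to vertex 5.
6 (path: 2 -> 7 -> 5; weights 3 + 3 = 6)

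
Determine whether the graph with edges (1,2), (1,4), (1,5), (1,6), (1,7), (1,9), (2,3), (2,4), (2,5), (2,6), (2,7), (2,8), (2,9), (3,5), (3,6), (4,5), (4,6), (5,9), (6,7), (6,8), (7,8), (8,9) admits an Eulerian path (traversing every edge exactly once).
Yes (the graph is connected and exactly 2 vertices have odd degree: {3, 5}; any Eulerian path must start and end at those)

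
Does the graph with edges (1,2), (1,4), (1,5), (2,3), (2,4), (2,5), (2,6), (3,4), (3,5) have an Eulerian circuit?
No (6 vertices have odd degree: {1, 2, 3, 4, 5, 6}; Eulerian circuit requires 0)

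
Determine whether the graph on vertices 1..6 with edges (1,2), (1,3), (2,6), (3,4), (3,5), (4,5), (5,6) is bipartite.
No (odd cycle of length 5: 5 -> 3 -> 1 -> 2 -> 6 -> 5)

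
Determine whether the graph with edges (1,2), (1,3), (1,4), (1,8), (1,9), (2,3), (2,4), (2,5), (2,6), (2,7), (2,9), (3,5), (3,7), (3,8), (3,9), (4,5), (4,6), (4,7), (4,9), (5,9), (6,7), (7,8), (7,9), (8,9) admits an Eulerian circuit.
No (4 vertices have odd degree: {1, 2, 6, 9}; Eulerian circuit requires 0)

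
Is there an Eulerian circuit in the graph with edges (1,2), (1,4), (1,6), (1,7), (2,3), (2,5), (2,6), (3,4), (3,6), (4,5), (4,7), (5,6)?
No (2 vertices have odd degree: {3, 5}; Eulerian circuit requires 0)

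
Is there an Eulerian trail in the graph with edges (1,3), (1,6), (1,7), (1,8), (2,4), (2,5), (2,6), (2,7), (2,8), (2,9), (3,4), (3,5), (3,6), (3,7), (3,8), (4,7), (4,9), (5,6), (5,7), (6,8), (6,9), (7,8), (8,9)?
Yes — and in fact it has an Eulerian circuit (the graph is connected and all 9 vertices have even degree)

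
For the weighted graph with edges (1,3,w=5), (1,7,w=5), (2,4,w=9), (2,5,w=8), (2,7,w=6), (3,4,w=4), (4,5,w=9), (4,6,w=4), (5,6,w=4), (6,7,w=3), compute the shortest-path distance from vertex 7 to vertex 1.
5 (path: 7 -> 1; weights 5 = 5)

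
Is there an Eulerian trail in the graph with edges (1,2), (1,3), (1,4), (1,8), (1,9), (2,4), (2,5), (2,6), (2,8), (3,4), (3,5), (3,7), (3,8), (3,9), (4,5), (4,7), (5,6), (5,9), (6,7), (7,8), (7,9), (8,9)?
No (8 vertices have odd degree: {1, 2, 4, 5, 6, 7, 8, 9}; Eulerian path requires 0 or 2)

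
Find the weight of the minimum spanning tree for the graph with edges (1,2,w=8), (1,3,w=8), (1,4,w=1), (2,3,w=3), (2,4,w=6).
10 (MST edges: (1,4,w=1), (2,3,w=3), (2,4,w=6); sum of weights 1 + 3 + 6 = 10)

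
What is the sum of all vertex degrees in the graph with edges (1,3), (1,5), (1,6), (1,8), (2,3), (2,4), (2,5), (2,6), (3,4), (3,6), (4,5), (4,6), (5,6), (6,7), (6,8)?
30 (handshake: sum of degrees = 2|E| = 2 x 15 = 30)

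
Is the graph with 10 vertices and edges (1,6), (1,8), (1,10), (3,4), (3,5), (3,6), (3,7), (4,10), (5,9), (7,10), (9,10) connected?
No, it has 2 components: {1, 3, 4, 5, 6, 7, 8, 9, 10}, {2}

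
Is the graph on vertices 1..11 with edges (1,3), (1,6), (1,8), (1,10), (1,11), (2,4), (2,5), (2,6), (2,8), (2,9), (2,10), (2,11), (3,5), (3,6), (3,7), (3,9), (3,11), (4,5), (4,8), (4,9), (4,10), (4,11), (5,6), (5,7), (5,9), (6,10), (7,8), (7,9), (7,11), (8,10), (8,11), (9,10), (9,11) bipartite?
No (odd cycle of length 3: 8 -> 1 -> 11 -> 8)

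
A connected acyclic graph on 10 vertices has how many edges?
9 (A tree on V vertices has V - 1 edges, so 10 - 1 = 9)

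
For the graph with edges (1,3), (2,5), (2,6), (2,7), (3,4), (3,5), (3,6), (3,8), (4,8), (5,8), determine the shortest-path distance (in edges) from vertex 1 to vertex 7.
4 (path: 1 -> 3 -> 6 -> 2 -> 7, 4 edges)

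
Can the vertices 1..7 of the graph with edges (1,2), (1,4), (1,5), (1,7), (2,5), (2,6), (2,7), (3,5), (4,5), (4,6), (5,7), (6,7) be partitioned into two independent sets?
No (odd cycle of length 3: 4 -> 1 -> 5 -> 4)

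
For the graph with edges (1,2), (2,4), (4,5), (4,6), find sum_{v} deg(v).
8 (handshake: sum of degrees = 2|E| = 2 x 4 = 8)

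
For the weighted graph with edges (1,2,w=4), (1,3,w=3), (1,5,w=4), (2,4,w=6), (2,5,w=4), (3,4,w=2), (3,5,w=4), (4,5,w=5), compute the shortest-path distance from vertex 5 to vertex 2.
4 (path: 5 -> 2; weights 4 = 4)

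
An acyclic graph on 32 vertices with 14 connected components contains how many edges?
18 (Each of the 14 component trees on V_i vertices has V_i - 1 edges; summing gives V - C = 32 - 14 = 18)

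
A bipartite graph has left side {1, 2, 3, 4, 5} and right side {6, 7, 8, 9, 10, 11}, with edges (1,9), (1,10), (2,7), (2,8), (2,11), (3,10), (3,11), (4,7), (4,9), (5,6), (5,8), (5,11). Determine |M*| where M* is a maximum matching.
5 (matching: (1,9), (2,11), (3,10), (4,7), (5,8); upper bound min(|L|,|R|) = min(5,6) = 5)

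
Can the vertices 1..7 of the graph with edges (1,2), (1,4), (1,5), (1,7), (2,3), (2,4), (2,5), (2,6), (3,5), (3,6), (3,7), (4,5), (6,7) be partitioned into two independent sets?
No (odd cycle of length 3: 2 -> 1 -> 4 -> 2)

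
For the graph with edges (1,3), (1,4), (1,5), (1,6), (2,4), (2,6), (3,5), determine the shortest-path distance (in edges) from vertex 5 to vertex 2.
3 (path: 5 -> 1 -> 4 -> 2, 3 edges)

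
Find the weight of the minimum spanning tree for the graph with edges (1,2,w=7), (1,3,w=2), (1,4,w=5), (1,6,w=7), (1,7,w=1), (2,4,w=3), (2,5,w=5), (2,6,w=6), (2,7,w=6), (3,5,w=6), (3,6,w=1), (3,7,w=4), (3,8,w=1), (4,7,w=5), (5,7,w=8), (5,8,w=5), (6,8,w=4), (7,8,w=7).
18 (MST edges: (1,3,w=2), (1,4,w=5), (1,7,w=1), (2,4,w=3), (2,5,w=5), (3,6,w=1), (3,8,w=1); sum of weights 2 + 5 + 1 + 3 + 5 + 1 + 1 = 18)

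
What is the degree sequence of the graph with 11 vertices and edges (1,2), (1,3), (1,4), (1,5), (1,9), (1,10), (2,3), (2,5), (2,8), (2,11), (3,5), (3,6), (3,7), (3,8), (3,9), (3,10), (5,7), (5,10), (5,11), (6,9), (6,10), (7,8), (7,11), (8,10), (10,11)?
[8, 6, 6, 6, 5, 4, 4, 4, 3, 3, 1] (degrees: deg(1)=6, deg(2)=5, deg(3)=8, deg(4)=1, deg(5)=6, deg(6)=3, deg(7)=4, deg(8)=4, deg(9)=3, deg(10)=6, deg(11)=4)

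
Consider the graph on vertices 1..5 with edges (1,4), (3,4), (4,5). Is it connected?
No, it has 2 components: {1, 3, 4, 5}, {2}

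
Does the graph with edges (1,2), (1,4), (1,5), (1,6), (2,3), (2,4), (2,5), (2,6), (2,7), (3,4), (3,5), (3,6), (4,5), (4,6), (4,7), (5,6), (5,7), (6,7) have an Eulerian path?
Yes — and in fact it has an Eulerian circuit (the graph is connected and all 7 vertices have even degree)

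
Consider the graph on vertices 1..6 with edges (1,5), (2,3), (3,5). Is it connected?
No, it has 3 components: {1, 2, 3, 5}, {4}, {6}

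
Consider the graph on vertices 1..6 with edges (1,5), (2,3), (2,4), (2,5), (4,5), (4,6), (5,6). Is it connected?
Yes (BFS from 1 visits [1, 5, 2, 4, 6, 3] — all 6 vertices reached)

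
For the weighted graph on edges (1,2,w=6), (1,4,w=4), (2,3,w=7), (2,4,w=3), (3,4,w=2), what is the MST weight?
9 (MST edges: (1,4,w=4), (2,4,w=3), (3,4,w=2); sum of weights 4 + 3 + 2 = 9)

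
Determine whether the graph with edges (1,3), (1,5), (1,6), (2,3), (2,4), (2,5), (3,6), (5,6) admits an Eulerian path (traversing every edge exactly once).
No (6 vertices have odd degree: {1, 2, 3, 4, 5, 6}; Eulerian path requires 0 or 2)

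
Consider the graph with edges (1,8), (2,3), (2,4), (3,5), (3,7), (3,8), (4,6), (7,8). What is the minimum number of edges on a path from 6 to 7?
4 (path: 6 -> 4 -> 2 -> 3 -> 7, 4 edges)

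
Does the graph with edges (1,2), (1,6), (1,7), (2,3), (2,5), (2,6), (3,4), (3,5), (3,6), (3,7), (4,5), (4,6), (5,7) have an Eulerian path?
No (4 vertices have odd degree: {1, 3, 4, 7}; Eulerian path requires 0 or 2)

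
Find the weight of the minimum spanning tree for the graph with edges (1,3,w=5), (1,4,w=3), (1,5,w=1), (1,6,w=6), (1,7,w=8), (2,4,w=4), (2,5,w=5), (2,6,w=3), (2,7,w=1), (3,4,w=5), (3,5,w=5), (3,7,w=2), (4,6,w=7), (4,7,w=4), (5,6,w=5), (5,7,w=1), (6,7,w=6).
11 (MST edges: (1,4,w=3), (1,5,w=1), (2,6,w=3), (2,7,w=1), (3,7,w=2), (5,7,w=1); sum of weights 3 + 1 + 3 + 1 + 2 + 1 = 11)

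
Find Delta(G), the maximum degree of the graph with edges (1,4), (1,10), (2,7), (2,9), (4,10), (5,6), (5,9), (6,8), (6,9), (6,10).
4 (attained at vertex 6)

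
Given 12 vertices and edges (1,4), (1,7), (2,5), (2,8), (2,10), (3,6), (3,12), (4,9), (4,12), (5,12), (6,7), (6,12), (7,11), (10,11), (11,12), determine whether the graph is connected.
Yes (BFS from 1 visits [1, 4, 7, 9, 12, 6, 11, 3, 5, 10, 2, 8] — all 12 vertices reached)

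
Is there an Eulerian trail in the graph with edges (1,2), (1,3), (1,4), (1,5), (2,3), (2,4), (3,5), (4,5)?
No (4 vertices have odd degree: {2, 3, 4, 5}; Eulerian path requires 0 or 2)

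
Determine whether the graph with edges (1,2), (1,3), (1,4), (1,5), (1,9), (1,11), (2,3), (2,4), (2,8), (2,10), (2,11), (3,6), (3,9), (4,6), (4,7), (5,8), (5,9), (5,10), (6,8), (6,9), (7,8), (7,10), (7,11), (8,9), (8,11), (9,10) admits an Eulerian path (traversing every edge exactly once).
Yes — and in fact it has an Eulerian circuit (the graph is connected and all 11 vertices have even degree)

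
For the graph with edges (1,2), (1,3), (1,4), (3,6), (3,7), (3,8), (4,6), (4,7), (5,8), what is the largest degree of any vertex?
4 (attained at vertex 3)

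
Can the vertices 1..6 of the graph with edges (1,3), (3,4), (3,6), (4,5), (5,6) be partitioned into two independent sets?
Yes. Partition: {1, 2, 4, 6}, {3, 5}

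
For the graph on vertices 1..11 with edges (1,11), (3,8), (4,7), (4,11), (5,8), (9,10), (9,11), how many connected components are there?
4 (components: {1, 4, 7, 9, 10, 11}, {2}, {3, 5, 8}, {6})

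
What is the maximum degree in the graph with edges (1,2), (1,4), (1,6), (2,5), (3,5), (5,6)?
3 (attained at vertices 1, 5)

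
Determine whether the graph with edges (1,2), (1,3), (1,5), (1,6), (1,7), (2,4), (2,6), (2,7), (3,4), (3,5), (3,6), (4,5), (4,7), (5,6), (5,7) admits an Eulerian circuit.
No (2 vertices have odd degree: {1, 5}; Eulerian circuit requires 0)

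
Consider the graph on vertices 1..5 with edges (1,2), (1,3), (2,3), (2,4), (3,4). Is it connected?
No, it has 2 components: {1, 2, 3, 4}, {5}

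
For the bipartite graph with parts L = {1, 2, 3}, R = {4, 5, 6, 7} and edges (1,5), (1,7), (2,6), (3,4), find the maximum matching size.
3 (matching: (1,7), (2,6), (3,4); upper bound min(|L|,|R|) = min(3,4) = 3)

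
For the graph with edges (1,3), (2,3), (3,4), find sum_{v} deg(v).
6 (handshake: sum of degrees = 2|E| = 2 x 3 = 6)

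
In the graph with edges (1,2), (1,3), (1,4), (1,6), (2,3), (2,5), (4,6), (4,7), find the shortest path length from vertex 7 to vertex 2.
3 (path: 7 -> 4 -> 1 -> 2, 3 edges)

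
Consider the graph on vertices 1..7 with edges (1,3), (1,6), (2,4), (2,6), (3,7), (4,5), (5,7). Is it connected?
Yes (BFS from 1 visits [1, 3, 6, 7, 2, 5, 4] — all 7 vertices reached)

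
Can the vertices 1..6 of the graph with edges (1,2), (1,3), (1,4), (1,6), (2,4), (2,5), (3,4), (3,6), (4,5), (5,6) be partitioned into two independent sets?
No (odd cycle of length 3: 3 -> 1 -> 6 -> 3)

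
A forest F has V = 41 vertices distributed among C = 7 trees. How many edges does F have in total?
34 (Each of the 7 component trees on V_i vertices has V_i - 1 edges; summing gives V - C = 41 - 7 = 34)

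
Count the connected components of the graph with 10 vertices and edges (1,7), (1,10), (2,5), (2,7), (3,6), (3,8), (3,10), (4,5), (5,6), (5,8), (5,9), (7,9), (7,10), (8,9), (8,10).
1 (components: {1, 2, 3, 4, 5, 6, 7, 8, 9, 10})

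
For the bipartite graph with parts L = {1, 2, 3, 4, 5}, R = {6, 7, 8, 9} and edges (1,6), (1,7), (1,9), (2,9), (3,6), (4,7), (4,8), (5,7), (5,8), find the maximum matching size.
4 (matching: (1,9), (3,6), (4,8), (5,7); upper bound min(|L|,|R|) = min(5,4) = 4)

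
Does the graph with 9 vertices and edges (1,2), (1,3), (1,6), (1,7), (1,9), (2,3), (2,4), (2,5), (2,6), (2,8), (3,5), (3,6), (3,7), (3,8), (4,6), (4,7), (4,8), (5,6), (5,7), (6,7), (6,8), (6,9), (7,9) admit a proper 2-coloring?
No (odd cycle of length 3: 2 -> 1 -> 6 -> 2)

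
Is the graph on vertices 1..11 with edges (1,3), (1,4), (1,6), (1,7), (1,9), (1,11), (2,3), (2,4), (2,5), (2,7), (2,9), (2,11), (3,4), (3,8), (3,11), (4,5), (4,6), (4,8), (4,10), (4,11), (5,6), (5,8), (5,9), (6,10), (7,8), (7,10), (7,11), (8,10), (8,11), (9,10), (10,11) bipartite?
No (odd cycle of length 3: 7 -> 1 -> 11 -> 7)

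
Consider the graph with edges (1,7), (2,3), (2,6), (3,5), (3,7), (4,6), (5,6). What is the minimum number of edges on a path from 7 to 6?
3 (path: 7 -> 3 -> 5 -> 6, 3 edges)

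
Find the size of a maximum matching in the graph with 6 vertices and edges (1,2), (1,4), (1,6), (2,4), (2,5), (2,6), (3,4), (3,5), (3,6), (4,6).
3 (matching: (1,4), (2,6), (3,5); upper bound floor(n/2) = floor(6/2) = 3)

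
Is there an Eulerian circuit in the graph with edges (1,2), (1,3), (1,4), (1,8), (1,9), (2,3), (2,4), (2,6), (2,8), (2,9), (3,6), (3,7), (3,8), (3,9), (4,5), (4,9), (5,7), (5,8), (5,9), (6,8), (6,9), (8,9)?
No (2 vertices have odd degree: {1, 9}; Eulerian circuit requires 0)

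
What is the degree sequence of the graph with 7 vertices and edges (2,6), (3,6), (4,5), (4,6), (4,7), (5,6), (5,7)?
[4, 3, 3, 2, 1, 1, 0] (degrees: deg(1)=0, deg(2)=1, deg(3)=1, deg(4)=3, deg(5)=3, deg(6)=4, deg(7)=2)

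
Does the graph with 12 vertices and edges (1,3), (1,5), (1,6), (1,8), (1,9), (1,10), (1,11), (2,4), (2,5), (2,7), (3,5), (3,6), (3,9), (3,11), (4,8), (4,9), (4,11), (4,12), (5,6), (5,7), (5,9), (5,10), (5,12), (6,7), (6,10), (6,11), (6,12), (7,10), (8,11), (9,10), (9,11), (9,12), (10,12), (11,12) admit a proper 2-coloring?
No (odd cycle of length 3: 5 -> 1 -> 6 -> 5)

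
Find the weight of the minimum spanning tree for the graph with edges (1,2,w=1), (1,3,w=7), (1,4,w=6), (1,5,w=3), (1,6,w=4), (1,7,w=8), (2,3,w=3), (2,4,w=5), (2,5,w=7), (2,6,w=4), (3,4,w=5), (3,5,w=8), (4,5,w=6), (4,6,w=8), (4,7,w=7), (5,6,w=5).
23 (MST edges: (1,2,w=1), (1,5,w=3), (1,6,w=4), (2,3,w=3), (2,4,w=5), (4,7,w=7); sum of weights 1 + 3 + 4 + 3 + 5 + 7 = 23)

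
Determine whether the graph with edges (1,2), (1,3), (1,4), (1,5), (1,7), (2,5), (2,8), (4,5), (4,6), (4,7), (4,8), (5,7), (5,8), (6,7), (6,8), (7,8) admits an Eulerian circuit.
No (8 vertices have odd degree: {1, 2, 3, 4, 5, 6, 7, 8}; Eulerian circuit requires 0)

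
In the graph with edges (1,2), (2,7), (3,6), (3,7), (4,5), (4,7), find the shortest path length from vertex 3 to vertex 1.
3 (path: 3 -> 7 -> 2 -> 1, 3 edges)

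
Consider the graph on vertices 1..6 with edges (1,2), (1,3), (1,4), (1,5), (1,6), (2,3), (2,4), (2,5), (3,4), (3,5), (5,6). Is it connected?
Yes (BFS from 1 visits [1, 2, 3, 4, 5, 6] — all 6 vertices reached)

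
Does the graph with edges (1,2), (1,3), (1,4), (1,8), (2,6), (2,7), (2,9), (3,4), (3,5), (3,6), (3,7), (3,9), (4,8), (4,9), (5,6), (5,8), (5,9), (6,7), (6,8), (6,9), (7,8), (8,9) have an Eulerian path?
Yes — and in fact it has an Eulerian circuit (the graph is connected and all 9 vertices have even degree)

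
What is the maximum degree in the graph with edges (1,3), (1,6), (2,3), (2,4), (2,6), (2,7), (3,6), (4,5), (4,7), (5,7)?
4 (attained at vertex 2)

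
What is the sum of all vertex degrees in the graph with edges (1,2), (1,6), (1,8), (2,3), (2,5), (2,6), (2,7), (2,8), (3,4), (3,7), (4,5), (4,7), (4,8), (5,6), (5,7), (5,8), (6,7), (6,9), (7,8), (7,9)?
40 (handshake: sum of degrees = 2|E| = 2 x 20 = 40)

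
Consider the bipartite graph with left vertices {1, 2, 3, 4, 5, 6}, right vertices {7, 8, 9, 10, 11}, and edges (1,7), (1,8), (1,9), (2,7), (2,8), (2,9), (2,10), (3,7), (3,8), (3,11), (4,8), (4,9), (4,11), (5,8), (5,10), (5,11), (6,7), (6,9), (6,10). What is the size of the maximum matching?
5 (matching: (1,9), (2,10), (3,11), (4,8), (6,7); upper bound min(|L|,|R|) = min(6,5) = 5)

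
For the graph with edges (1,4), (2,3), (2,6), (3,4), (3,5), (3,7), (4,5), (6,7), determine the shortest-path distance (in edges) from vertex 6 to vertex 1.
4 (path: 6 -> 7 -> 3 -> 4 -> 1, 4 edges)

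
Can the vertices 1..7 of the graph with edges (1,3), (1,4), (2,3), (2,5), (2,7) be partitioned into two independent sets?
Yes. Partition: {1, 2, 6}, {3, 4, 5, 7}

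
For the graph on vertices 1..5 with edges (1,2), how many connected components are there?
4 (components: {1, 2}, {3}, {4}, {5})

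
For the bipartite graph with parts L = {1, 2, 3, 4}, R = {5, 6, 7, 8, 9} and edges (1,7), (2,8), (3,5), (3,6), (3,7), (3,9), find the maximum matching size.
3 (matching: (1,7), (2,8), (3,9); upper bound min(|L|,|R|) = min(4,5) = 4)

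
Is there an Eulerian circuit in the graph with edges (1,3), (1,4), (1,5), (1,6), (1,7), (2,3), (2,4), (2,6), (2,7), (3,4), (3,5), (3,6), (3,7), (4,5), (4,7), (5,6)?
No (2 vertices have odd degree: {1, 4}; Eulerian circuit requires 0)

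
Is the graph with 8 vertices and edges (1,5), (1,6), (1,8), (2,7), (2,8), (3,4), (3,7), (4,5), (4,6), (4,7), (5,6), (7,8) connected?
Yes (BFS from 1 visits [1, 5, 6, 8, 4, 2, 7, 3] — all 8 vertices reached)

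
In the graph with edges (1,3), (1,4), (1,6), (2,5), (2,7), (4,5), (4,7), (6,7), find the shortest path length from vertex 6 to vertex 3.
2 (path: 6 -> 1 -> 3, 2 edges)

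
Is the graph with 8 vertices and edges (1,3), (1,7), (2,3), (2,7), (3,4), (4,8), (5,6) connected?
No, it has 2 components: {1, 2, 3, 4, 7, 8}, {5, 6}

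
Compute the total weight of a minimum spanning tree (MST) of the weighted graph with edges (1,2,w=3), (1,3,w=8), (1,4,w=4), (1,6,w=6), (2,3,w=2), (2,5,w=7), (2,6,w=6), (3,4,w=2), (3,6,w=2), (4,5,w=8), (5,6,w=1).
10 (MST edges: (1,2,w=3), (2,3,w=2), (3,4,w=2), (3,6,w=2), (5,6,w=1); sum of weights 3 + 2 + 2 + 2 + 1 = 10)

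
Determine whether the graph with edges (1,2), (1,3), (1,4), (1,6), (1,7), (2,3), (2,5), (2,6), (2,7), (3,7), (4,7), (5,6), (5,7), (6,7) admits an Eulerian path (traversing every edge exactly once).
No (4 vertices have odd degree: {1, 2, 3, 5}; Eulerian path requires 0 or 2)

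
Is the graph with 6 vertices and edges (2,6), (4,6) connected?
No, it has 4 components: {1}, {2, 4, 6}, {3}, {5}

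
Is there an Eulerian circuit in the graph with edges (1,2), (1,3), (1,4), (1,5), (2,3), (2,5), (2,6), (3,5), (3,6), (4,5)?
Yes (the graph is connected and all 6 vertices have even degree)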